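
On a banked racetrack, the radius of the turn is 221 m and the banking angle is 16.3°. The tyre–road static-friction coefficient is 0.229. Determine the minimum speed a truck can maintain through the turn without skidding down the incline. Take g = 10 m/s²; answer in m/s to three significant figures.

11.5 m/s

At the minimum speed, friction acts up the slope at its limiting value f = μN. Radially (horizontal, toward centre): N sinθ − μN cosθ = mv²/r. Vertically: N cosθ + μN sinθ = mg.
Dividing: v² = r g (sinθ − μcosθ)/(cosθ + μsinθ).
sinθ − μcosθ = 0.2807 − 0.229×0.9598 = 0.06087; cosθ + μsinθ = 0.9598 + 0.229×0.2807 = 1.024.
v² = 221 × 10.0 × 0.06087/1.024 = 131.4 m²/s², so v = 11.46 m/s.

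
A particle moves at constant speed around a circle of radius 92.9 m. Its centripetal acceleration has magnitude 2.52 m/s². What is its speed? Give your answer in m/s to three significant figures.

15.3 m/s

a_c = v²/r ⇒ v = √(a_c · r) = √(2.52 × 92.9) = √234.1 = 15.30 m/s.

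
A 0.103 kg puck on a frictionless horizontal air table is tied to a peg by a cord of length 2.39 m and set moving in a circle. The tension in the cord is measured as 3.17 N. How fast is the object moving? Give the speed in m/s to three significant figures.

T = m v²/r ⇒ v = √(T r / m) = √(3.17 × 2.39 / 0.103) = √73.56 = 8.576 m/s.

8.58 m/s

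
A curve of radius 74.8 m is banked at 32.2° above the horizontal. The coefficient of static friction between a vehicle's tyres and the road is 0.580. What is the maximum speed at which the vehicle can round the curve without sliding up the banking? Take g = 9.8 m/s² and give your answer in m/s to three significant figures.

At the maximum speed, friction acts down the slope at its limiting value f = μN. Radially (horizontal, toward centre): N sinθ + μN cosθ = mv²/r. Vertically: N cosθ − μN sinθ = mg.
Dividing: v² = r g (sinθ + μcosθ)/(cosθ − μsinθ).
sinθ + μcosθ = 0.5329 + 0.580×0.8462 = 1.024; cosθ − μsinθ = 0.8462 − 0.580×0.5329 = 0.5371.
v² = 74.8 × 9.8 × 1.024/0.5371 = 1397 m²/s², so v = 37.38 m/s.

37.4 m/s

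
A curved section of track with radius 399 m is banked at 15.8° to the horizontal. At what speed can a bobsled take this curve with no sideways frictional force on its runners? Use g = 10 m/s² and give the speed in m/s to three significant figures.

On a frictionless banked curve, N sinθ = mv²/r and N cosθ = mg, so tanθ = v²/(rg).
v = √(r g tanθ) = √(399 × 10.0 × tan 15.8°) = √(399 × 10.0 × 0.2830) = √1129 = 33.60 m/s.

33.6 m/s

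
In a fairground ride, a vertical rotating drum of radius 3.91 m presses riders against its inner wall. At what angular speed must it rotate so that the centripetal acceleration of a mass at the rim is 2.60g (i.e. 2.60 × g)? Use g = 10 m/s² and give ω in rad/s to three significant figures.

2.58 rad/s

Centripetal acceleration a_c = ω²r. Setting ω²r = 2.60g:
ω = √(2.60g / r) = √(2.60 × 10.0 / 3.91) = √6.650 = 2.579 rad/s.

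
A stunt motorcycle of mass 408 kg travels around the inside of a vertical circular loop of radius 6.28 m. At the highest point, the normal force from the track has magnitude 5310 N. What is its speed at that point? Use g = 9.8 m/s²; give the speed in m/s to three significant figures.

12.0 m/s

At the top, N + mg = mv²/r, so v = √(r(N/m + g)) = √(6.28 × (5310/408 + 9.8)) = √(6.28 × 22.81) = √143.3 = 11.97 m/s.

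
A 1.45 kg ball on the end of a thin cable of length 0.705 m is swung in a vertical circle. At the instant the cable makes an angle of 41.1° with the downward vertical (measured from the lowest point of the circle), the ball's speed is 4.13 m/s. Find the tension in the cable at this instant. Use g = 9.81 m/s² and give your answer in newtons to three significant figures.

Take the radial direction toward the centre of the circle as positive. The component of the weight along the string toward the centre is −mg cos φ (φ measured from the bottom), so Newton's second law along the string gives T − mg cos φ = m v²/r.
cos 41.1° = 0.7536, so T = m(v²/r + g cos φ) = 1.45 × ((4.13)²/0.705 + 9.81 × 0.7536) = 1.45 × (24.19 + (7.392)) = 1.45 × 31.59 = 45.80 N.

45.8 N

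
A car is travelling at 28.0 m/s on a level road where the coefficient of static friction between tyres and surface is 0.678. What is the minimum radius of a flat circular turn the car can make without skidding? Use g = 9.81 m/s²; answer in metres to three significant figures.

118 m

At the limit, μ_s m g = m v²/r, so r_min = v²/(μ_s g) = (28.0)²/(0.678 × 9.81) = 784.0/6.651 = 117.9 m.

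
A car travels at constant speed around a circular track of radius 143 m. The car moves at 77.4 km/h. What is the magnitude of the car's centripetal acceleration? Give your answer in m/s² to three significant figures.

3.23 m/s²

v = 77.4 km/h = 77.4/3.6 = 21.50 m/s.
a_c = v²/r = (21.50)²/143 = 462.2/143 = 3.233 m/s².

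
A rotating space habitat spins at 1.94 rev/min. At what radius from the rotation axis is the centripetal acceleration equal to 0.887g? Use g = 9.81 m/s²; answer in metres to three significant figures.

211 m

ω = 1.94 rev/min × 2π/60 = 0.2032 rad/s.
a_c = ω²r = 0.887g ⇒ r = 0.887 × 9.81 / (0.2032)² = 8.701/0.04127 = 210.8 m.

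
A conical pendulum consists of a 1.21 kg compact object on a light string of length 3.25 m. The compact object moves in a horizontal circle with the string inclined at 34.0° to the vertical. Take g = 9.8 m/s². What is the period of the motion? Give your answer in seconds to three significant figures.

r = L sinθ = 1.817 m. From T sinθ = mω²r and T cosθ = mg: tanθ = ω²r/g, so ω² = g tanθ / r = g/(L cosθ).
ω = √(g/(L cosθ)) = √(9.8/(3.25 × 0.8290)) = √3.637 = 1.907 rad/s.
Period = 2π/ω = 3.295 s.

3.29 s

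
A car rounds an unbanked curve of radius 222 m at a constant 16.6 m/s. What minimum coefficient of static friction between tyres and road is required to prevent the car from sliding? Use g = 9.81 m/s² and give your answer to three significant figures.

Friction provides the centripetal force: μ_s m g = m v²/r, so μ_s = v²/(g r) = (16.60)²/(9.81 × 222) = 275.6/2178 = 0.1265.

0.127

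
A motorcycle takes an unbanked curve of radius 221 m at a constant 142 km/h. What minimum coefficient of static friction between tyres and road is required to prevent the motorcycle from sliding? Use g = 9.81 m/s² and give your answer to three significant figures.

v = 142/3.6 = 39.44 m/s.
Friction provides the centripetal force: μ_s m g = m v²/r, so μ_s = v²/(g r) = (39.44)²/(9.81 × 221) = 1556/2168 = 0.7176.

0.718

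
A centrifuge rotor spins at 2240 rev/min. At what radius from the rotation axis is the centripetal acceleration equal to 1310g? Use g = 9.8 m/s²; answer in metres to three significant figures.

0.233 m

ω = 2240 rev/min × 2π/60 = 234.6 rad/s.
a_c = ω²r = 1310g ⇒ r = 1310 × 9.8 / (234.6)² = 12840/55020 = 0.2333 m.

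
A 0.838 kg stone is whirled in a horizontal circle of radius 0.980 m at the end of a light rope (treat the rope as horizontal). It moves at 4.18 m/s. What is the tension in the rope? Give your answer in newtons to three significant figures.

The tension is the only horizontal force, so it supplies the full centripetal force: T = m v²/r = 0.838 × (4.180)²/0.980 = 0.838 × 17.47/0.980 = 14.94 N.

14.9 N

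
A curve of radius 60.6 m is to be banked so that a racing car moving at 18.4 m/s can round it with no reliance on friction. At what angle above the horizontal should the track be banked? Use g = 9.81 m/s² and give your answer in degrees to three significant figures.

With no friction, the horizontal component of the normal force provides the centripetal force: N sinθ = mv²/r, while N cosθ = mg vertically.
Dividing: tanθ = v²/(r g) = (18.4)²/(60.6 × 9.81) = 338.6/594.5 = 0.5695.
θ = arctan(0.5695) = 29.66°.

29.7°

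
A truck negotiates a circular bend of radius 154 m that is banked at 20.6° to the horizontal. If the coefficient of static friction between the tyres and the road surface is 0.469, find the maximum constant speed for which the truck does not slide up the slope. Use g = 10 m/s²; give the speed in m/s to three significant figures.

At the maximum speed, friction acts down the slope at its limiting value f = μN. Radially (horizontal, toward centre): N sinθ + μN cosθ = mv²/r. Vertically: N cosθ − μN sinθ = mg.
Dividing: v² = r g (sinθ + μcosθ)/(cosθ − μsinθ).
sinθ + μcosθ = 0.3518 + 0.469×0.9361 = 0.7909; cosθ − μsinθ = 0.9361 − 0.469×0.3518 = 0.7710.
v² = 154 × 10.0 × 0.7909/0.7710 = 1580 m²/s², so v = 39.74 m/s.

39.7 m/s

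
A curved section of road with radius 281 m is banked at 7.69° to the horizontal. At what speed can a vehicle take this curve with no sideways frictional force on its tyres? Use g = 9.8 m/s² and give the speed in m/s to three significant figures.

On a frictionless banked curve, N sinθ = mv²/r and N cosθ = mg, so tanθ = v²/(rg).
v = √(r g tanθ) = √(281 × 9.8 × tan 7.69°) = √(281 × 9.8 × 0.1350) = √371.8 = 19.28 m/s.

19.3 m/s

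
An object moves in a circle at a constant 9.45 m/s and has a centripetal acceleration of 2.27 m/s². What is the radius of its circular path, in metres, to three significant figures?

a_c = v²/r ⇒ r = v²/a_c = (9.45)²/2.27 = 89.30/2.27 = 39.34 m.

39.3 m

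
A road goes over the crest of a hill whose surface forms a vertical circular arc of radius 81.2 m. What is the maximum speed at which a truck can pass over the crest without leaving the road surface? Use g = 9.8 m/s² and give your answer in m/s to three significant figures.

At the crest the centre of the circle is below the truck, so the net downward (centripetal) force is mg − N = mv²/r.
The truck leaves the road when N → 0, giving v_max = √(g r) = √(9.8 × 81.2) = 28.21 m/s.

28.2 m/s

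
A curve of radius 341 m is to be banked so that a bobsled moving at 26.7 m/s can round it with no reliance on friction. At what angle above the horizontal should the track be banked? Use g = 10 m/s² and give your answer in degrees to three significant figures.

11.8°

With no friction, the horizontal component of the normal force provides the centripetal force: N sinθ = mv²/r, while N cosθ = mg vertically.
Dividing: tanθ = v²/(r g) = (26.7)²/(341 × 10.0) = 712.9/3410 = 0.2091.
θ = arctan(0.2091) = 11.81°.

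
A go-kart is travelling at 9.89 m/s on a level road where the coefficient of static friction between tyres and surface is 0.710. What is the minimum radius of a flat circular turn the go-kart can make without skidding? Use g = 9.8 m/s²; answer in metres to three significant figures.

At the limit, μ_s m g = m v²/r, so r_min = v²/(μ_s g) = (9.89)²/(0.710 × 9.8) = 97.81/6.958 = 14.06 m.

14.1 m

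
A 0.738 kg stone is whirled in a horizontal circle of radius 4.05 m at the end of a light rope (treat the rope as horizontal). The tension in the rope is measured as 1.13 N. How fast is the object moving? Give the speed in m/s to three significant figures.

T = m v²/r ⇒ v = √(T r / m) = √(1.13 × 4.05 / 0.738) = √6.201 = 2.490 m/s.

2.49 m/s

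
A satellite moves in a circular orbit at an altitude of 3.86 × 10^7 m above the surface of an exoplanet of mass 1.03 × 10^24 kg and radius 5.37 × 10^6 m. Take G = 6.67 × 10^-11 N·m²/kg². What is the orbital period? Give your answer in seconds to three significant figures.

r = R + h = 5.37 × 10^6 + 3.86 × 10^7 = 4.397 × 10^7 m. Gravity provides the centripetal force: G M m / r² = m v² / r ⇒ v = √(GM/r) = 1250 m/s.
T = 2πr/v = 2π × 4.397 × 10^7 / 1250 = 221000 s.

221000 s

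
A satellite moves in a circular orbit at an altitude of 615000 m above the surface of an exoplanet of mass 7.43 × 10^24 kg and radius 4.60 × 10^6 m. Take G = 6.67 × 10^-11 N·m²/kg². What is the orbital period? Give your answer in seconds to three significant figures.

r = R + h = 4.60 × 10^6 + 615000 = 5.215 × 10^6 m. Gravity provides the centripetal force: G M m / r² = m v² / r ⇒ v = √(GM/r) = 9748 m/s.
T = 2πr/v = 2π × 5.215 × 10^6 / 9748 = 3361 s.

3360 s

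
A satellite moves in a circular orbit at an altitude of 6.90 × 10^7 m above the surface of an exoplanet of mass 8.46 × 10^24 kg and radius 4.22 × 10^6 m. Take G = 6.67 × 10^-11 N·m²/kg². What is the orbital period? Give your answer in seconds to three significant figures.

r = R + h = 4.22 × 10^6 + 6.90 × 10^7 = 7.322 × 10^7 m. Gravity provides the centripetal force: G M m / r² = m v² / r ⇒ v = √(GM/r) = 2776 m/s.
T = 2πr/v = 2π × 7.322 × 10^7 / 2776 = 165700 s.

166000 s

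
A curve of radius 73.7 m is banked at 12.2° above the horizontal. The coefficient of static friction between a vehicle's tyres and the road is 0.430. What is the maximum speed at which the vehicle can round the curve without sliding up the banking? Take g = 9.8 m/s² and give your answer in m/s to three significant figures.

At the maximum speed, friction acts down the slope at its limiting value f = μN. Radially (horizontal, toward centre): N sinθ + μN cosθ = mv²/r. Vertically: N cosθ − μN sinθ = mg.
Dividing: v² = r g (sinθ + μcosθ)/(cosθ − μsinθ).
sinθ + μcosθ = 0.2113 + 0.430×0.9774 = 0.6316; cosθ − μsinθ = 0.9774 − 0.430×0.2113 = 0.8865.
v² = 73.7 × 9.8 × 0.6316/0.8865 = 514.6 m²/s², so v = 22.68 m/s.

22.7 m/s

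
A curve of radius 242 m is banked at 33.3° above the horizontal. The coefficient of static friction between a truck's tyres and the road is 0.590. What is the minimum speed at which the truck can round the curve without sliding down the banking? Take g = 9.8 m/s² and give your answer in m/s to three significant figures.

At the minimum speed, friction acts up the slope at its limiting value f = μN. Radially (horizontal, toward centre): N sinθ − μN cosθ = mv²/r. Vertically: N cosθ + μN sinθ = mg.
Dividing: v² = r g (sinθ − μcosθ)/(cosθ + μsinθ).
sinθ − μcosθ = 0.5490 − 0.590×0.8358 = 0.05590; cosθ + μsinθ = 0.8358 + 0.590×0.5490 = 1.160.
v² = 242 × 9.8 × 0.05590/1.160 = 114.3 m²/s², so v = 10.69 m/s.

10.7 m/s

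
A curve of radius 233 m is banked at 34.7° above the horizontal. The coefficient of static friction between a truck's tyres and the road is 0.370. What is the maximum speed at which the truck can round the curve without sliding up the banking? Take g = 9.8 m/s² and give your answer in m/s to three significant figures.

57.1 m/s

At the maximum speed, friction acts down the slope at its limiting value f = μN. Radially (horizontal, toward centre): N sinθ + μN cosθ = mv²/r. Vertically: N cosθ − μN sinθ = mg.
Dividing: v² = r g (sinθ + μcosθ)/(cosθ − μsinθ).
sinθ + μcosθ = 0.5693 + 0.370×0.8221 = 0.8735; cosθ − μsinθ = 0.8221 − 0.370×0.5693 = 0.6115.
v² = 233 × 9.8 × 0.8735/0.6115 = 3262 m²/s², so v = 57.11 m/s.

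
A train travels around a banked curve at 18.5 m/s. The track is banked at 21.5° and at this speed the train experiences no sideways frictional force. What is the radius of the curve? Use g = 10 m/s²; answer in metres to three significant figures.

Frictionless banking: tanθ = v²/(rg), so r = v²/(g tanθ).
r = (18.5)²/(10.0 × tan 21.5°) = 342.2/(10.0 × 0.3939) = 342.2/3.939 = 86.89 m.

86.9 m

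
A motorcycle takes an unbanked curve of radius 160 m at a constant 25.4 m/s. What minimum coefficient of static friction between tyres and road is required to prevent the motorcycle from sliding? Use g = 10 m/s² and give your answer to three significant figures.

0.403

Friction provides the centripetal force: μ_s m g = m v²/r, so μ_s = v²/(g r) = (25.40)²/(10.0 × 160) = 645.2/1600 = 0.4032.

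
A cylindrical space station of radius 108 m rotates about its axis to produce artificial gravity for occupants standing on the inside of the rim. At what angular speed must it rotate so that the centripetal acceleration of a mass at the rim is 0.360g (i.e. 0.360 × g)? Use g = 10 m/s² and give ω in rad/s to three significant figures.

Centripetal acceleration a_c = ω²r. Setting ω²r = 0.360g:
ω = √(0.360g / r) = √(0.360 × 10.0 / 108) = √0.03333 = 0.1826 rad/s.

0.183 rad/s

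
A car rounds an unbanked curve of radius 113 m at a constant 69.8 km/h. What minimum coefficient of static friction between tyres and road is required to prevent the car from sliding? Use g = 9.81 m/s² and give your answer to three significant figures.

0.339

v = 69.8/3.6 = 19.39 m/s.
Friction provides the centripetal force: μ_s m g = m v²/r, so μ_s = v²/(g r) = (19.39)²/(9.81 × 113) = 375.9/1109 = 0.3391.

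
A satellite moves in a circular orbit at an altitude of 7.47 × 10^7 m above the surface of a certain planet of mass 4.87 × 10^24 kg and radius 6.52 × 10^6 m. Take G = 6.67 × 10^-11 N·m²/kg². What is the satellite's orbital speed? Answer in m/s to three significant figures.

2000 m/s

Orbital radius r = R + h = 6.52 × 10^6 + 7.47 × 10^7 = 8.122 × 10^7 m.
Gravity supplies the centripetal force: G M m / r² = m v² / r, so v = √(GM/r).
v = √(6.67 × 10^-11 × 4.87 × 10^24 / 8.122 × 10^7) = √(3.999 × 10^6) = 2000 m/s.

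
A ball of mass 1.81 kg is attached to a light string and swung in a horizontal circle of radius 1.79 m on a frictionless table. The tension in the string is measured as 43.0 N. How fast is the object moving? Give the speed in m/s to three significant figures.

6.52 m/s

T = m v²/r ⇒ v = √(T r / m) = √(43.0 × 1.79 / 1.81) = √42.52 = 6.521 m/s.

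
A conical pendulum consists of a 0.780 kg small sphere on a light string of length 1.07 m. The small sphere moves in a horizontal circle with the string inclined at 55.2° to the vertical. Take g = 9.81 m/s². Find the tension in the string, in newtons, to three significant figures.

13.4 N

Vertically the bob has no acceleration, so T cosθ = mg.
T = mg/cosθ = 0.780 × 9.81 / cos 55.2° = 7.652/0.5707 = 13.41 N.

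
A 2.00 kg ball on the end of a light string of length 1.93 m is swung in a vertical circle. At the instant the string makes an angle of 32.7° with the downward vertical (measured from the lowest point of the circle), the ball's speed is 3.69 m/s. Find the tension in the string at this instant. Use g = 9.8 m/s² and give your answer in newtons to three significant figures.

Take the radial direction toward the centre of the circle as positive. The component of the weight along the string toward the centre is −mg cos φ (φ measured from the bottom), so Newton's second law along the string gives T − mg cos φ = m v²/r.
cos 32.7° = 0.8415, so T = m(v²/r + g cos φ) = 2.00 × ((3.69)²/1.93 + 9.8 × 0.8415) = 2.00 × (7.055 + (8.247)) = 2.00 × 15.30 = 30.60 N.

30.6 N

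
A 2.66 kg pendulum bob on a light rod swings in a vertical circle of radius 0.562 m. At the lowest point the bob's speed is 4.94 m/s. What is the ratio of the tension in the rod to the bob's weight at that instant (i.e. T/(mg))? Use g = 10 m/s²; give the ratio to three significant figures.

At the bottom, T − mg = mv²/r, so T = m(v²/r + g) and T/(mg) = v²/(rg) + 1 = (4.94)²/(0.562 × 10.0) + 1 = 4.342 + 1 = 5.342.

5.34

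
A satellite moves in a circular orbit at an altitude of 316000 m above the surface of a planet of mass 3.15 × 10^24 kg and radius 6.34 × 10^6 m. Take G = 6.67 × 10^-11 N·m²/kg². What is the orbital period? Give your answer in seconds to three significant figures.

7440 s

r = R + h = 6.34 × 10^6 + 316000 = 6.656 × 10^6 m. Gravity provides the centripetal force: G M m / r² = m v² / r ⇒ v = √(GM/r) = 5618 m/s.
T = 2πr/v = 2π × 6.656 × 10^6 / 5618 = 7444 s.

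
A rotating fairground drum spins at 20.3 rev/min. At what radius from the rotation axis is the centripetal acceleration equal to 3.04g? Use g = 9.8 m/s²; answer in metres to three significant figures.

ω = 20.3 rev/min × 2π/60 = 2.126 rad/s.
a_c = ω²r = 3.04g ⇒ r = 3.04 × 9.8 / (2.126)² = 29.79/4.519 = 6.593 m.

6.59 m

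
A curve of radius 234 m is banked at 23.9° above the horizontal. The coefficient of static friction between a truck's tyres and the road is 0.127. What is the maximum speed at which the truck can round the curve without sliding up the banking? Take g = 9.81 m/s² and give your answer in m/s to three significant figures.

At the maximum speed, friction acts down the slope at its limiting value f = μN. Radially (horizontal, toward centre): N sinθ + μN cosθ = mv²/r. Vertically: N cosθ − μN sinθ = mg.
Dividing: v² = r g (sinθ + μcosθ)/(cosθ − μsinθ).
sinθ + μcosθ = 0.4051 + 0.127×0.9143 = 0.5213; cosθ − μsinθ = 0.9143 − 0.127×0.4051 = 0.8628.
v² = 234 × 9.81 × 0.5213/0.8628 = 1387 m²/s², so v = 37.24 m/s.

37.2 m/s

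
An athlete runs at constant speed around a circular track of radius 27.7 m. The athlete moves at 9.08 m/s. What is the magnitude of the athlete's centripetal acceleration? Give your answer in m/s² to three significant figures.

a_c = v²/r = (9.080)²/27.7 = 82.45/27.7 = 2.976 m/s².

2.98 m/s²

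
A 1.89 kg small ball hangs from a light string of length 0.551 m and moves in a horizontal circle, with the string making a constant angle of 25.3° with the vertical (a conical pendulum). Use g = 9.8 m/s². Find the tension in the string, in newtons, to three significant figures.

20.5 N

Vertically the bob has no acceleration, so T cosθ = mg.
T = mg/cosθ = 1.89 × 9.8 / cos 25.3° = 18.52/0.9041 = 20.49 N.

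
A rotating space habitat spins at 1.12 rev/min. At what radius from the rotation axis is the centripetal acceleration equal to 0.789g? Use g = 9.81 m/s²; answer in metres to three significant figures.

563 m

ω = 1.12 rev/min × 2π/60 = 0.1173 rad/s.
a_c = ω²r = 0.789g ⇒ r = 0.789 × 9.81 / (0.1173)² = 7.740/0.01376 = 562.7 m.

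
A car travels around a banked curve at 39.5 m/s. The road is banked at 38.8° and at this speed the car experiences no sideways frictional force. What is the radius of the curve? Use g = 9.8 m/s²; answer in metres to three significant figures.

Frictionless banking: tanθ = v²/(rg), so r = v²/(g tanθ).
r = (39.5)²/(9.8 × tan 38.8°) = 1560/(9.8 × 0.8040) = 1560/7.879 = 198.0 m.

198 m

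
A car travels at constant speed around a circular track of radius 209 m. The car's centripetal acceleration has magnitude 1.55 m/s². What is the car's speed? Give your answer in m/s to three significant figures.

a_c = v²/r ⇒ v = √(a_c · r) = √(1.55 × 209) = √324.0 = 18.00 m/s.

18.0 m/s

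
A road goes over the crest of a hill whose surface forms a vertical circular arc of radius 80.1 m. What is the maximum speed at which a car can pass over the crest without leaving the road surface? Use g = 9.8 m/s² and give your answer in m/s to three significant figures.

28.0 m/s

At the crest the centre of the circle is below the car, so the net downward (centripetal) force is mg − N = mv²/r.
The car leaves the road when N → 0, giving v_max = √(g r) = √(9.8 × 80.1) = 28.02 m/s.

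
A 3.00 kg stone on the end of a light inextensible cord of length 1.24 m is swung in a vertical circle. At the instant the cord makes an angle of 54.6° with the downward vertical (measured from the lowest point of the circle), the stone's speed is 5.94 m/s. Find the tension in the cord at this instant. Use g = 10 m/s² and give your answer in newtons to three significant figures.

Take the radial direction toward the centre of the circle as positive. The component of the weight along the string toward the centre is −mg cos φ (φ measured from the bottom), so Newton's second law along the string gives T − mg cos φ = m v²/r.
cos 54.6° = 0.5793, so T = m(v²/r + g cos φ) = 3.00 × ((5.94)²/1.24 + 10.0 × 0.5793) = 3.00 × (28.45 + (5.793)) = 3.00 × 34.25 = 102.7 N.

103 N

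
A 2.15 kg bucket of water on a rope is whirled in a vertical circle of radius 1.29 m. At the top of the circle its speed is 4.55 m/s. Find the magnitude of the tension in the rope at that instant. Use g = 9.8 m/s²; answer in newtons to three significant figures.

At the top, both T and the weight mg point inward (toward the centre), so T + mg = mv²/r.
T = m(v²/r − g) = 2.15 × ((4.55)²/1.29 − 9.8) = 2.15 × (16.05 − 9.8) = 2.15 × 6.248 = 13.43 N.

13.4 N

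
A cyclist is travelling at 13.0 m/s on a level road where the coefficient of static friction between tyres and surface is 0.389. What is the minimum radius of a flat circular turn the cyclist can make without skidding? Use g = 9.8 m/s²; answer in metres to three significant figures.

At the limit, μ_s m g = m v²/r, so r_min = v²/(μ_s g) = (13.0)²/(0.389 × 9.8) = 169.0/3.812 = 44.33 m.

44.3 m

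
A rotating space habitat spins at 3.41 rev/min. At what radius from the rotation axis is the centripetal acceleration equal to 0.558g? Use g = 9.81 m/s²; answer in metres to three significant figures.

ω = 3.41 rev/min × 2π/60 = 0.3571 rad/s.
a_c = ω²r = 0.558g ⇒ r = 0.558 × 9.81 / (0.3571)² = 5.474/0.1275 = 42.93 m.

42.9 m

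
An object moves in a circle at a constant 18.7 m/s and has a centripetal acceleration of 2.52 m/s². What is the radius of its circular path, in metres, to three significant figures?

a_c = v²/r ⇒ r = v²/a_c = (18.7)²/2.52 = 349.7/2.52 = 138.8 m.

139 m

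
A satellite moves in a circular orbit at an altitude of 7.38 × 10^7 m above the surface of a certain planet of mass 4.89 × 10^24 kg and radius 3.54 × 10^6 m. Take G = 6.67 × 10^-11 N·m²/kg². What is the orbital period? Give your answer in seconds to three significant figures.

r = R + h = 3.54 × 10^6 + 7.38 × 10^7 = 7.734 × 10^7 m. Gravity provides the centripetal force: G M m / r² = m v² / r ⇒ v = √(GM/r) = 2054 m/s.
T = 2πr/v = 2π × 7.734 × 10^7 / 2054 = 236600 s.

237000 s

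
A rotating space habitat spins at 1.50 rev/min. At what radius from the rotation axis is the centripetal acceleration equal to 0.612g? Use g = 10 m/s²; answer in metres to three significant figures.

248 m

ω = 1.50 rev/min × 2π/60 = 0.1571 rad/s.
a_c = ω²r = 0.612g ⇒ r = 0.612 × 10.0 / (0.1571)² = 6.120/0.02467 = 248.0 m.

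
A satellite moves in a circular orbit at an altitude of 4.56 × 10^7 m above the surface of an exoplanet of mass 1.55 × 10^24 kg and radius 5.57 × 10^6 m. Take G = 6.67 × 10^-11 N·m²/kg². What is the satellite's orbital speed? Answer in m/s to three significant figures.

1420 m/s

Orbital radius r = R + h = 5.57 × 10^6 + 4.56 × 10^7 = 5.117 × 10^7 m.
Gravity supplies the centripetal force: G M m / r² = m v² / r, so v = √(GM/r).
v = √(6.67 × 10^-11 × 1.55 × 10^24 / 5.117 × 10^7) = √(2.020 × 10^6) = 1421 m/s.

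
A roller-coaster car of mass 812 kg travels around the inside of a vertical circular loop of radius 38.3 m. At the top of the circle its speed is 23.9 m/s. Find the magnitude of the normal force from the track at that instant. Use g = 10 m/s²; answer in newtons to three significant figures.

At the top, both N and the weight mg point inward (toward the centre), so N + mg = mv²/r.
N = m(v²/r − g) = 812 × ((23.9)²/38.3 − 10.0) = 812 × (14.91 − 10.0) = 812 × 4.914 = 3990 N.

3990 N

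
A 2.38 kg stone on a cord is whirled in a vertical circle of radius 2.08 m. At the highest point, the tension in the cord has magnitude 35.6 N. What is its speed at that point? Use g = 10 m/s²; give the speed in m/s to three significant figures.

7.21 m/s

At the top, T + mg = mv²/r, so v = √(r(T/m + g)) = √(2.08 × (35.6/2.38 + 10.0)) = √(2.08 × 24.96) = √51.91 = 7.205 m/s.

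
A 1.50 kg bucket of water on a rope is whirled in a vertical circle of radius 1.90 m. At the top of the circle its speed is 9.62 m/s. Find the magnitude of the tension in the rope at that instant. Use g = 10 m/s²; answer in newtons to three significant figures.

At the top, both T and the weight mg point inward (toward the centre), so T + mg = mv²/r.
T = m(v²/r − g) = 1.50 × ((9.62)²/1.90 − 10.0) = 1.50 × (48.71 − 10.0) = 1.50 × 38.71 = 58.06 N.

58.1 N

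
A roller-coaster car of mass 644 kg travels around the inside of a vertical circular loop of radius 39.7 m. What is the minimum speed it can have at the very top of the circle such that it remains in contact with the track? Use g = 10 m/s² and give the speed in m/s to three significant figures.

At the highest point the centre is directly below, so both the weight and N act inward: N + mg = mv²/r.
At minimum speed N → 0, so mg = mv_min²/r ⇒ v_min = √(g r) = √(10.0 × 39.7) = 19.92 m/s.

19.9 m/s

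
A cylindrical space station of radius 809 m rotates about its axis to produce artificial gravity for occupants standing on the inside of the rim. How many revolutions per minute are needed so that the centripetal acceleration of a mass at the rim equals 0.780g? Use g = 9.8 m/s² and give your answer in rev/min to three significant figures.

Require ω²r = 0.780g, so ω = √(0.780 × 9.8/809) = 0.09720 rad/s.
In rev/min: ω × 60/(2π) = 0.09720 × 60/(2π) = 0.9282 rev/min.

0.928 rev/min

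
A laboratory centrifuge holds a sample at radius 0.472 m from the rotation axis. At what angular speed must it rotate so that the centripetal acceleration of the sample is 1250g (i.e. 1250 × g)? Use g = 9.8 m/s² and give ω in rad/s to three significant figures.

161 rad/s

Centripetal acceleration a_c = ω²r. Setting ω²r = 1250g:
ω = √(1250g / r) = √(1250 × 9.8 / 0.472) = √25950 = 161.1 rad/s.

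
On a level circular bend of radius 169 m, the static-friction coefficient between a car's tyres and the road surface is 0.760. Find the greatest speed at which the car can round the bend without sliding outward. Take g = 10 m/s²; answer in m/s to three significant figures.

The only inward force on a level bend is static friction, so at the limit f_s = μ_s N = μ_s m g = m v²/r.
Mass cancels: v_max = √(μ_s g r) = √(0.760 × 10.0 × 169) = √1284 = 35.84 m/s.

35.8 m/s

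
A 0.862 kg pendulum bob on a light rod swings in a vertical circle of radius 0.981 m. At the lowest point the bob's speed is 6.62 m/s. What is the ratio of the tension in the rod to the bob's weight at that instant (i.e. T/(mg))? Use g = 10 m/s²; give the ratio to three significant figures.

5.47

At the bottom, T − mg = mv²/r, so T = m(v²/r + g) and T/(mg) = v²/(rg) + 1 = (6.62)²/(0.981 × 10.0) + 1 = 4.467 + 1 = 5.467.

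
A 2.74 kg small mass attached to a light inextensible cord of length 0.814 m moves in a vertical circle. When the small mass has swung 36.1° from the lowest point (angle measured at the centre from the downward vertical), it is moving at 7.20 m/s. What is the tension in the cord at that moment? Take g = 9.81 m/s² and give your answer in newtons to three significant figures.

196 N

Take the radial direction toward the centre of the circle as positive. The component of the weight along the string toward the centre is −mg cos φ (φ measured from the bottom), so Newton's second law along the string gives T − mg cos φ = m v²/r.
cos 36.1° = 0.8080, so T = m(v²/r + g cos φ) = 2.74 × ((7.20)²/0.814 + 9.81 × 0.8080) = 2.74 × (63.69 + (7.926)) = 2.74 × 71.61 = 196.2 N.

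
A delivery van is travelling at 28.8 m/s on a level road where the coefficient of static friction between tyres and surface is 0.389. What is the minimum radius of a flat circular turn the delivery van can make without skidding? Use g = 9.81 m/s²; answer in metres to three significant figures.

217 m

At the limit, μ_s m g = m v²/r, so r_min = v²/(μ_s g) = (28.8)²/(0.389 × 9.81) = 829.4/3.816 = 217.4 m.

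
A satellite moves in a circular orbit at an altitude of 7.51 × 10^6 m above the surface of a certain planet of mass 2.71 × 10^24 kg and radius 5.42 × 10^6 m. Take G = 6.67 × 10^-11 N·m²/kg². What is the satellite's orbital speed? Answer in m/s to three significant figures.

Orbital radius r = R + h = 5.42 × 10^6 + 7.51 × 10^6 = 1.293 × 10^7 m.
Gravity supplies the centripetal force: G M m / r² = m v² / r, so v = √(GM/r).
v = √(6.67 × 10^-11 × 2.71 × 10^24 / 1.293 × 10^7) = √(1.398 × 10^7) = 3739 m/s.

3740 m/s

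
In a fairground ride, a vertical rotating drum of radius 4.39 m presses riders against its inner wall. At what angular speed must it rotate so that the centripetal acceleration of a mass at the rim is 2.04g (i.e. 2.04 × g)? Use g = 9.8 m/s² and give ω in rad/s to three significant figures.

2.13 rad/s

Centripetal acceleration a_c = ω²r. Setting ω²r = 2.04g:
ω = √(2.04g / r) = √(2.04 × 9.8 / 4.39) = √4.554 = 2.134 rad/s.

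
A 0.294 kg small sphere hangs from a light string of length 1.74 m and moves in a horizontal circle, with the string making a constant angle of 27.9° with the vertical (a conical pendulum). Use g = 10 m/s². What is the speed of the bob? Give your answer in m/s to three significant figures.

2.08 m/s

The radius of the circle is r = L sinθ = 1.74 × sin 27.9° = 0.8142 m.
Horizontally T sinθ = mv²/r and vertically T cosθ = mg, so tanθ = v²/(rg).
v = √(r g tanθ) = √(0.8142 × 10.0 × 0.5295) = √4.311 = 2.076 m/s.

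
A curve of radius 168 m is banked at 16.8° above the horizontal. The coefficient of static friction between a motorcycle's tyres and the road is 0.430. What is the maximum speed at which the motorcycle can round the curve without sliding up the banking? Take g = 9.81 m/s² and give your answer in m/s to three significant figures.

At the maximum speed, friction acts down the slope at its limiting value f = μN. Radially (horizontal, toward centre): N sinθ + μN cosθ = mv²/r. Vertically: N cosθ − μN sinθ = mg.
Dividing: v² = r g (sinθ + μcosθ)/(cosθ − μsinθ).
sinθ + μcosθ = 0.2890 + 0.430×0.9573 = 0.7007; cosθ − μsinθ = 0.9573 − 0.430×0.2890 = 0.8330.
v² = 168 × 9.81 × 0.7007/0.8330 = 1386 m²/s², so v = 37.23 m/s.

37.2 m/s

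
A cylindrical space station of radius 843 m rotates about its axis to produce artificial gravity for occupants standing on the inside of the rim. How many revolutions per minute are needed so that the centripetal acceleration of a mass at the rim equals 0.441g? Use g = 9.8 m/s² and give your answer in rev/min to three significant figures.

0.684 rev/min

Require ω²r = 0.441g, so ω = √(0.441 × 9.8/843) = 0.07160 rad/s.
In rev/min: ω × 60/(2π) = 0.07160 × 60/(2π) = 0.6837 rev/min.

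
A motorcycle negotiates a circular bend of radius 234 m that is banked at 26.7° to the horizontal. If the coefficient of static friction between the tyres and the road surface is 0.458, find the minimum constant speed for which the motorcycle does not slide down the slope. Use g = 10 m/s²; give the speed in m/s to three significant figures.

At the minimum speed, friction acts up the slope at its limiting value f = μN. Radially (horizontal, toward centre): N sinθ − μN cosθ = mv²/r. Vertically: N cosθ + μN sinθ = mg.
Dividing: v² = r g (sinθ − μcosθ)/(cosθ + μsinθ).
sinθ − μcosθ = 0.4493 − 0.458×0.8934 = 0.04015; cosθ + μsinθ = 0.8934 + 0.458×0.4493 = 1.099.
v² = 234 × 10.0 × 0.04015/1.099 = 85.49 m²/s², so v = 9.246 m/s.

9.25 m/s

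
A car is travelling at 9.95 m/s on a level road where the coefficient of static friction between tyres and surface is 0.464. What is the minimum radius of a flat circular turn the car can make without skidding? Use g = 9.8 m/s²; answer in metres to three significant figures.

21.8 m

At the limit, μ_s m g = m v²/r, so r_min = v²/(μ_s g) = (9.95)²/(0.464 × 9.8) = 99.00/4.547 = 21.77 m.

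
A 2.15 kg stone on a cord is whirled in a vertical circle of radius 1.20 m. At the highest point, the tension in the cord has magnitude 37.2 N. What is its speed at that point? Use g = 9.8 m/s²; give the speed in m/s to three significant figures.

At the top, T + mg = mv²/r, so v = √(r(T/m + g)) = √(1.20 × (37.2/2.15 + 9.8)) = √(1.20 × 27.10) = √32.52 = 5.703 m/s.

5.70 m/s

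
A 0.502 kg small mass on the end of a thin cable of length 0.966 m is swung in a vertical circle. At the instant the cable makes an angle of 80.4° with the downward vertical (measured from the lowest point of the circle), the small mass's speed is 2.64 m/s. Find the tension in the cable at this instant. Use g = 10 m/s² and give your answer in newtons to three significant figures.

Take the radial direction toward the centre of the circle as positive. The component of the weight along the string toward the centre is −mg cos φ (φ measured from the bottom), so Newton's second law along the string gives T − mg cos φ = m v²/r.
cos 80.4° = 0.1668, so T = m(v²/r + g cos φ) = 0.502 × ((2.64)²/0.966 + 10.0 × 0.1668) = 0.502 × (7.215 + (1.668)) = 0.502 × 8.883 = 4.459 N.

4.46 N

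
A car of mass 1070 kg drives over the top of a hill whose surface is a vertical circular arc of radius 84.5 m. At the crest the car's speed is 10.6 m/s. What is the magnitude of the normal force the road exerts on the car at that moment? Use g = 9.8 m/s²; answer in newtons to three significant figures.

9060 N

At the crest the centripetal acceleration points downward (toward the centre of the arc), so mg − N = mv²/r.
N = m(g − v²/r) = 1070 × (9.8 − (10.6)²/84.5) = 1070 × (9.8 − 1.330) = 1070 × 8.470 = 9063 N.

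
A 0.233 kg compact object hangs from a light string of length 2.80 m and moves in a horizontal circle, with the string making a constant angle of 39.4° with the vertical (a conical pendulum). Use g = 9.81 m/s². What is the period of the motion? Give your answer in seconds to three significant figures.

r = L sinθ = 1.777 m. From T sinθ = mω²r and T cosθ = mg: tanθ = ω²r/g, so ω² = g tanθ / r = g/(L cosθ).
ω = √(g/(L cosθ)) = √(9.81/(2.80 × 0.7727)) = √4.534 = 2.129 rad/s.
Period = 2π/ω = 2.951 s.

2.95 s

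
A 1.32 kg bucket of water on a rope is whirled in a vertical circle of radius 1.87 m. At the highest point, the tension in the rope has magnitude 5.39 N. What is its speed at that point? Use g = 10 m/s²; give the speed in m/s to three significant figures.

5.13 m/s

At the top, T + mg = mv²/r, so v = √(r(T/m + g)) = √(1.87 × (5.39/1.32 + 10.0)) = √(1.87 × 14.08) = √26.34 = 5.132 m/s.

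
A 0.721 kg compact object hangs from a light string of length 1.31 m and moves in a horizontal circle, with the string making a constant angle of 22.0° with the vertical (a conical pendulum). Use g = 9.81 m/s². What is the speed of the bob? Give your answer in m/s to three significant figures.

The radius of the circle is r = L sinθ = 1.31 × sin 22.0° = 0.4907 m.
Horizontally T sinθ = mv²/r and vertically T cosθ = mg, so tanθ = v²/(rg).
v = √(r g tanθ) = √(0.4907 × 9.81 × 0.4040) = √1.945 = 1.395 m/s.

1.39 m/s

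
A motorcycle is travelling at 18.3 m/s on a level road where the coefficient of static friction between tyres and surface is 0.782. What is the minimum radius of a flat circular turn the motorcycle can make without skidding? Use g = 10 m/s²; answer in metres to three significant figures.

At the limit, μ_s m g = m v²/r, so r_min = v²/(μ_s g) = (18.3)²/(0.782 × 10.0) = 334.9/7.820 = 42.82 m.

42.8 m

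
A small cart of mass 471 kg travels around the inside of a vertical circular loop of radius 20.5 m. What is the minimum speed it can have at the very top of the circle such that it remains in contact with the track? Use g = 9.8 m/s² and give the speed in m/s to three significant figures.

At the highest point the centre is directly below, so both the weight and N act inward: N + mg = mv²/r.
At minimum speed N → 0, so mg = mv_min²/r ⇒ v_min = √(g r) = √(9.8 × 20.5) = 14.17 m/s.

14.2 m/s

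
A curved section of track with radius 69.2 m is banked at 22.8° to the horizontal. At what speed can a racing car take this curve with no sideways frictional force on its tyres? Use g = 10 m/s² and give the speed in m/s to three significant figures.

17.1 m/s

On a frictionless banked curve, N sinθ = mv²/r and N cosθ = mg, so tanθ = v²/(rg).
v = √(r g tanθ) = √(69.2 × 10.0 × tan 22.8°) = √(69.2 × 10.0 × 0.4204) = √290.9 = 17.06 m/s.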